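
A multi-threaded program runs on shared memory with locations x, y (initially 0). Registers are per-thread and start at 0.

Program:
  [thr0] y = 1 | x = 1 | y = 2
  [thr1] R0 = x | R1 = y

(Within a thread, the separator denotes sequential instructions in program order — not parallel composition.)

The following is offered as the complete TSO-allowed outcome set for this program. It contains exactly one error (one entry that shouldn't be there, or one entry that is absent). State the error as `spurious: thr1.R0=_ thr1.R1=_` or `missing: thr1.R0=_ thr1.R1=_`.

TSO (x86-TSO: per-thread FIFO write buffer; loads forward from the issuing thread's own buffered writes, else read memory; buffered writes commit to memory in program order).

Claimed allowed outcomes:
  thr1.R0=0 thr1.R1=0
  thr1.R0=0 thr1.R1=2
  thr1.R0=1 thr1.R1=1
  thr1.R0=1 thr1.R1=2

missing: thr1.R0=0 thr1.R1=1

outcome vector order: (thr1.R0,thr1.R1)
TSO: 5 outcomes — {<0 0>; <0 1>; <0 2>; <1 1>; <1 2>}
TSO∖claimed = {<0 1>}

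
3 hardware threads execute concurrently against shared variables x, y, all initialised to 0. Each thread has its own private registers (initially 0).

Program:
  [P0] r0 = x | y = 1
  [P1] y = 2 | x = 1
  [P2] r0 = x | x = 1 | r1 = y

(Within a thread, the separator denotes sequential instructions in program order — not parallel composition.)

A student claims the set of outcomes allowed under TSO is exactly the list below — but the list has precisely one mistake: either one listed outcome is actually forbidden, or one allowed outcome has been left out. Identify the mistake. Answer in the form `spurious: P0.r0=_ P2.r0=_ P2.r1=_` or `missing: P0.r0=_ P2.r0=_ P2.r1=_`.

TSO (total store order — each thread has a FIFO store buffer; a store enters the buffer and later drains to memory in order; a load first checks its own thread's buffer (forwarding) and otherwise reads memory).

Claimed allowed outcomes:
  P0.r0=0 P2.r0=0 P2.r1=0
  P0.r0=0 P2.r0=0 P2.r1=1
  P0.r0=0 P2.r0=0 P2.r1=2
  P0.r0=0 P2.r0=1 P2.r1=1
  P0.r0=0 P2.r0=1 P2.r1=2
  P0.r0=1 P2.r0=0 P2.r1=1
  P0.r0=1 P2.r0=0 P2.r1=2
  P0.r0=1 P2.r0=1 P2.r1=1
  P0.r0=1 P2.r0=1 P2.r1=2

missing: P0.r0=1 P2.r0=0 P2.r1=0

outcome vector order: (P0.r0,P2.r0,P2.r1)
under TSO → 0/0/0, 0/0/1, 0/0/2, 0/1/1, 0/1/2, 1/0/0, 1/0/1, 1/0/2, 1/1/1, 1/1/2
TSO∖claimed = {1/0/0}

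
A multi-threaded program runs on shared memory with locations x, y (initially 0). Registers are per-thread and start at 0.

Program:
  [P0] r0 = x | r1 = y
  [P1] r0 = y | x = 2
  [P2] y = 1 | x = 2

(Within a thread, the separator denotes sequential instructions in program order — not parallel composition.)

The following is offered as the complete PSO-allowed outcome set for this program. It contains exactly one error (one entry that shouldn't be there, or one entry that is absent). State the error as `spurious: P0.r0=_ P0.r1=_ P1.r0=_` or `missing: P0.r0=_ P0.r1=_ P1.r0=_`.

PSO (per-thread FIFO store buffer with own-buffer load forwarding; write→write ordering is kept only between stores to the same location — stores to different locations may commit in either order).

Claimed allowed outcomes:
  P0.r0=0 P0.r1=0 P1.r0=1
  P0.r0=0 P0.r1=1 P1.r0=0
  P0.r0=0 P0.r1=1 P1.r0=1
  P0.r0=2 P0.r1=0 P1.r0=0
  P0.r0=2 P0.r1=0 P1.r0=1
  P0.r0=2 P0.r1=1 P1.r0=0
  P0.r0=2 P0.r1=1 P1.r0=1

missing: P0.r0=0 P0.r1=0 P1.r0=0

outcome vector order: (P0.r0,P0.r1,P1.r0)
PSO: 8 outcomes — {0/0/0, 0/0/1, 0/1/0, 0/1/1, 2/0/0, 2/0/1, 2/1/0, 2/1/1}
PSO∖claimed = {0/0/0}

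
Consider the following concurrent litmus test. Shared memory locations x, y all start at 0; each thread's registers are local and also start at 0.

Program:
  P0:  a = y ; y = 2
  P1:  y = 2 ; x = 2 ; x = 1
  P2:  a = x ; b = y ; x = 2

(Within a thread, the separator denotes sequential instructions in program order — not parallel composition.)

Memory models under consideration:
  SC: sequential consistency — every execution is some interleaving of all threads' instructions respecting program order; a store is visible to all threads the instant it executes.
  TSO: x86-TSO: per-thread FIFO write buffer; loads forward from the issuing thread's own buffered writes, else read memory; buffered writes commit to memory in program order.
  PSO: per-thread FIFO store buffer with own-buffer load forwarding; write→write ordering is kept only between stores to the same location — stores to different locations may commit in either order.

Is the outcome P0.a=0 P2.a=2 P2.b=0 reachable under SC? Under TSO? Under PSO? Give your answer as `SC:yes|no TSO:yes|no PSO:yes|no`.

outcome vector order: (P0.a,P2.a,P2.b)
[SC] allowed = {0/0/0 0/0/2 0/1/2 0/2/2 2/0/0 2/0/2 2/1/2 2/2/2}
[TSO] allowed = {0/0/0 0/0/2 0/1/2 0/2/2 2/0/0 2/0/2 2/1/2 2/2/2}
[PSO] allowed = {0/0/0 0/0/2 0/1/0 0/1/2 0/2/0 0/2/2 2/0/0 2/0/2 2/1/0 2/1/2 2/2/0 2/2/2}
target 0/2/0 ∈ {PSO}

SC:no TSO:no PSO:yes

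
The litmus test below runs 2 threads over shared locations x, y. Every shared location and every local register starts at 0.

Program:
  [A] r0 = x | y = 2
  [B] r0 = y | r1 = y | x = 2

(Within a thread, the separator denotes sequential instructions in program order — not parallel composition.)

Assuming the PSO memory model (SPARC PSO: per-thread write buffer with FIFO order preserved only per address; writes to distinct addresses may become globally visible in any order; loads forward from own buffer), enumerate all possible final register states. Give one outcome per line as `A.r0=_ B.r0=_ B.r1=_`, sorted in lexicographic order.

outcome vector order: (A.r0,B.r0,B.r1)
|PSO outcomes| = 4

A.r0=0 B.r0=0 B.r1=0
A.r0=0 B.r0=0 B.r1=2
A.r0=0 B.r0=2 B.r1=2
A.r0=2 B.r0=0 B.r1=0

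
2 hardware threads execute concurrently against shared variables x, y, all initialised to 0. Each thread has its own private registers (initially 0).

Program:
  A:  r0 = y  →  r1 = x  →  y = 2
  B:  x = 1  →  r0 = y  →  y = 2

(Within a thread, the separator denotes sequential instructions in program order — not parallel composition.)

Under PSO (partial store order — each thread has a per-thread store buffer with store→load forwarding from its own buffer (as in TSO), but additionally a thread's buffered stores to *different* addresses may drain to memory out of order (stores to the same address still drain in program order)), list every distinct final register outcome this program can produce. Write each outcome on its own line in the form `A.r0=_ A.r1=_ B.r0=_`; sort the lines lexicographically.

A.r0=0 A.r1=0 B.r0=0
A.r0=0 A.r1=0 B.r0=2
A.r0=0 A.r1=1 B.r0=0
A.r0=0 A.r1=1 B.r0=2
A.r0=2 A.r1=0 B.r0=0
A.r0=2 A.r1=1 B.r0=0

outcome vector order: (A.r0,A.r1,B.r0)
|PSO outcomes| = 6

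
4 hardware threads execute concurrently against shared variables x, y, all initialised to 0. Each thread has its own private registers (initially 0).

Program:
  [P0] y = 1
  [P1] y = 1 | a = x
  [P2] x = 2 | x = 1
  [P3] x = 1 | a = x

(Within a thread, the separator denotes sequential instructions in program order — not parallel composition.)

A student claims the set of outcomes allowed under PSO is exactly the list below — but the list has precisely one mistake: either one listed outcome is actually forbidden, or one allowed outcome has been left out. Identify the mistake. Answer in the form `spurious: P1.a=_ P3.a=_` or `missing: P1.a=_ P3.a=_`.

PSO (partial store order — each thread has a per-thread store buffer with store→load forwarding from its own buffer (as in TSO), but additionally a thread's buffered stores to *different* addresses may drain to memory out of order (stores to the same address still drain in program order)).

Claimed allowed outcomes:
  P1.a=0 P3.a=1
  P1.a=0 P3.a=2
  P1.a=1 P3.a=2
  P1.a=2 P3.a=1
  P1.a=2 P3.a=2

outcome vector order: (P1.a,P3.a)
PSO: 6 outcomes — {01 02 11 12 21 22}
PSO∖claimed = {11}

missing: P1.a=1 P3.a=1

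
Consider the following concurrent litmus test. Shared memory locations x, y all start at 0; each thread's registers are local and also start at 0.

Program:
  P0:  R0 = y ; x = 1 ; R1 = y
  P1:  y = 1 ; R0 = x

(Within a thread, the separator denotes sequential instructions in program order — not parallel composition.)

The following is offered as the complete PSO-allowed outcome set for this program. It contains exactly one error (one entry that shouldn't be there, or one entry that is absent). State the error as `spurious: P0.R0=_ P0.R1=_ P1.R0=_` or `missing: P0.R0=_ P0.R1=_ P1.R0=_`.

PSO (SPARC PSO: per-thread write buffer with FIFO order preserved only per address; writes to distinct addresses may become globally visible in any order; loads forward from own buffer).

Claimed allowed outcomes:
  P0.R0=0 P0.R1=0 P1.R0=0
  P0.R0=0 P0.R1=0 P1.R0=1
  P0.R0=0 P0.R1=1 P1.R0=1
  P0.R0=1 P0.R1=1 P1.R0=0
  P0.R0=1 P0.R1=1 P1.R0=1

outcome vector order: (P0.R0,P0.R1,P1.R0)
PSO (6): 0/0/0; 0/0/1; 0/1/0; 0/1/1; 1/1/0; 1/1/1
PSO∖claimed = {0/1/0}

missing: P0.R0=0 P0.R1=1 P1.R0=0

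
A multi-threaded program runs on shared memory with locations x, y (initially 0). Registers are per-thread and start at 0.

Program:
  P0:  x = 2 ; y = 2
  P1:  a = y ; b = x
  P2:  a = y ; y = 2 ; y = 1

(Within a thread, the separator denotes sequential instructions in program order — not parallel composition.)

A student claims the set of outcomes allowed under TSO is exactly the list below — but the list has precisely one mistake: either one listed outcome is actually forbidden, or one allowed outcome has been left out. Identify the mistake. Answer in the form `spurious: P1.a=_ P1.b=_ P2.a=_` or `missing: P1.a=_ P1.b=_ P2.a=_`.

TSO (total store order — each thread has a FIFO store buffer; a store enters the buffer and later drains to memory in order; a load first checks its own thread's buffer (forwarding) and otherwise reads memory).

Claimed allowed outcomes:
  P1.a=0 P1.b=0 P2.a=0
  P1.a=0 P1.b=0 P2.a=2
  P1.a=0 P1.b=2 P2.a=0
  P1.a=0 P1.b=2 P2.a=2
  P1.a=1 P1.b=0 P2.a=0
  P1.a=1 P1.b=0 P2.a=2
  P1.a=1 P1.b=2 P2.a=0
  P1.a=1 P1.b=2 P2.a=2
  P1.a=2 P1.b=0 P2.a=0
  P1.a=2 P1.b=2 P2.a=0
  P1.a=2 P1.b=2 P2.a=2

spurious: P1.a=1 P1.b=0 P2.a=2

outcome vector order: (P1.a,P1.b,P2.a)
TSO (10): <0 0 0>; <0 0 2>; <0 2 0>; <0 2 2>; <1 0 0>; <1 2 0>; <1 2 2>; <2 0 0>; <2 2 0>; <2 2 2>
claimed∖TSO = {<1 0 2>}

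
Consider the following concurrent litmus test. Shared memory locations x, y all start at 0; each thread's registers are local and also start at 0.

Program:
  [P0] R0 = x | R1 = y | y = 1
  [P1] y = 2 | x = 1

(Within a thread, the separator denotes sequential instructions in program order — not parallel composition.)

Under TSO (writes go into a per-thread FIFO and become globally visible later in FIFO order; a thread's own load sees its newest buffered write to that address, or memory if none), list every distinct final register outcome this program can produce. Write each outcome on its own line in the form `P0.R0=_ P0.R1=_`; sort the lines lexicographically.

outcome vector order: (P0.R0,P0.R1)
|TSO outcomes| = 3

P0.R0=0 P0.R1=0
P0.R0=0 P0.R1=2
P0.R0=1 P0.R1=2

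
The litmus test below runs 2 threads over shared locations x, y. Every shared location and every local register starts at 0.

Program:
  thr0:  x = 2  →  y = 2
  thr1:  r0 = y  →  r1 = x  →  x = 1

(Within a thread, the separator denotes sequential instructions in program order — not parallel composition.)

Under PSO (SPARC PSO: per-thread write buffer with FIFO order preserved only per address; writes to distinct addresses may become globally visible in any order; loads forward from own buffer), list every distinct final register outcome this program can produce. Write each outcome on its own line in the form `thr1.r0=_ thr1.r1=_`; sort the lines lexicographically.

outcome vector order: (thr1.r0,thr1.r1)
|PSO outcomes| = 4

thr1.r0=0 thr1.r1=0
thr1.r0=0 thr1.r1=2
thr1.r0=2 thr1.r1=0
thr1.r0=2 thr1.r1=2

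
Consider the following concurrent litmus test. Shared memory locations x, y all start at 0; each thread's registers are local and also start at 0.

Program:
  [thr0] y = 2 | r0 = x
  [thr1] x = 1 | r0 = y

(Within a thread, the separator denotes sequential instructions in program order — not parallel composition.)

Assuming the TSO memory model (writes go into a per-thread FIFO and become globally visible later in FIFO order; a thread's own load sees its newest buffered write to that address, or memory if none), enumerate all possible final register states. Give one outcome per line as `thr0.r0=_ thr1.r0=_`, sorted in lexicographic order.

thr0.r0=0 thr1.r0=0
thr0.r0=0 thr1.r0=2
thr0.r0=1 thr1.r0=0
thr0.r0=1 thr1.r0=2

outcome vector order: (thr0.r0,thr1.r0)
|TSO outcomes| = 4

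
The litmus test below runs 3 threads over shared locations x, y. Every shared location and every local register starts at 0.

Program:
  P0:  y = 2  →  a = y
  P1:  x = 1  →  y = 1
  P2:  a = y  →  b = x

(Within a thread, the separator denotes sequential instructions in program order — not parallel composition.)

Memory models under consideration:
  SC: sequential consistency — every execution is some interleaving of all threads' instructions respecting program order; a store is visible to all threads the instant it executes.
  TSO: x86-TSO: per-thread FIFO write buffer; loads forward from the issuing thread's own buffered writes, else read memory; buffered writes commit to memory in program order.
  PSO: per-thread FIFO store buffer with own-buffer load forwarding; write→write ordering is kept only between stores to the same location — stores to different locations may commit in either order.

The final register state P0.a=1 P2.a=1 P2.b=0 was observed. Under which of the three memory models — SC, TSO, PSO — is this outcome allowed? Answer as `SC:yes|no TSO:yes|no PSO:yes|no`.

outcome vector order: (P0.a,P2.a,P2.b)
under SC → <1 0 0>; <1 0 1>; <1 1 1>; <1 2 0>; <1 2 1>; <2 0 0>; <2 0 1>; <2 1 1>; <2 2 0>; <2 2 1>
under TSO → <1 0 0>; <1 0 1>; <1 1 1>; <1 2 0>; <1 2 1>; <2 0 0>; <2 0 1>; <2 1 1>; <2 2 0>; <2 2 1>
under PSO → <1 0 0>; <1 0 1>; <1 1 0>; <1 1 1>; <1 2 0>; <1 2 1>; <2 0 0>; <2 0 1>; <2 1 0>; <2 1 1>; <2 2 0>; <2 2 1>
target <1 1 0> ∈ {PSO}

SC:no TSO:no PSO:yes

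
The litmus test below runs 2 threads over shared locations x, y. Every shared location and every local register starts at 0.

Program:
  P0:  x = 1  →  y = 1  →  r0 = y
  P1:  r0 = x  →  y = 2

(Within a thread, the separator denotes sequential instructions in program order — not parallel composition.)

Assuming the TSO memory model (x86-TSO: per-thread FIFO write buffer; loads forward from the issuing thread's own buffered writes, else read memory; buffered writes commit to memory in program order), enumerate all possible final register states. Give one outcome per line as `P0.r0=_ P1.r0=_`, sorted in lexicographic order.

outcome vector order: (P0.r0,P1.r0)
|TSO outcomes| = 4

P0.r0=1 P1.r0=0
P0.r0=1 P1.r0=1
P0.r0=2 P1.r0=0
P0.r0=2 P1.r0=1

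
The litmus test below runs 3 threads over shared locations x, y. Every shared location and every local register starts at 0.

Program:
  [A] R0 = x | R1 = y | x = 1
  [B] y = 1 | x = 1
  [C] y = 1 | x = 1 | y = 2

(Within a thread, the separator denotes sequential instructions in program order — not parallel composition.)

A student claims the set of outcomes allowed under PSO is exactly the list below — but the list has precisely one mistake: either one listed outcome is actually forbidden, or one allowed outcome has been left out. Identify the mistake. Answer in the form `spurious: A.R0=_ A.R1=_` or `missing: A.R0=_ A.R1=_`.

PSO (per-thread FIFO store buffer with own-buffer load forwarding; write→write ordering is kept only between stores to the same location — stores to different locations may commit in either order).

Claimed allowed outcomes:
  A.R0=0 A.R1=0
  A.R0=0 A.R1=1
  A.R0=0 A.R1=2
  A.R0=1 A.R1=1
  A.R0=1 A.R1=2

outcome vector order: (A.R0,A.R1)
[PSO] allowed = {0/0, 0/1, 0/2, 1/0, 1/1, 1/2}
PSO∖claimed = {1/0}

missing: A.R0=1 A.R1=0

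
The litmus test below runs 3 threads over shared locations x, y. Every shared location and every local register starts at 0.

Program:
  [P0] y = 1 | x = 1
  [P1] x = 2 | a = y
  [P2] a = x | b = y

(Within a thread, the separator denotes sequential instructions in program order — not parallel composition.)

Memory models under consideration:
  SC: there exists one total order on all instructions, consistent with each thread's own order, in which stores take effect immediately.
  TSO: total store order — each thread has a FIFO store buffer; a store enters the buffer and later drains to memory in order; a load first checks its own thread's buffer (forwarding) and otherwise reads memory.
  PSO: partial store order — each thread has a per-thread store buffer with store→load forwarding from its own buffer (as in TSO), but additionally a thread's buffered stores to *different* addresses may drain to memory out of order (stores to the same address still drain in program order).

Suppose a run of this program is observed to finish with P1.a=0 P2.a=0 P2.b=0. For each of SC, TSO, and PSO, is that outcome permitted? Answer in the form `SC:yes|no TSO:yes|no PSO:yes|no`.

SC:yes TSO:yes PSO:yes

outcome vector order: (P1.a,P2.a,P2.b)
under SC → 000 001 011 020 021 100 101 111 120 121
under TSO → 000 001 011 020 021 100 101 111 120 121
under PSO → 000 001 010 011 020 021 100 101 110 111 120 121
target 000 ∈ {SC,TSO,PSO}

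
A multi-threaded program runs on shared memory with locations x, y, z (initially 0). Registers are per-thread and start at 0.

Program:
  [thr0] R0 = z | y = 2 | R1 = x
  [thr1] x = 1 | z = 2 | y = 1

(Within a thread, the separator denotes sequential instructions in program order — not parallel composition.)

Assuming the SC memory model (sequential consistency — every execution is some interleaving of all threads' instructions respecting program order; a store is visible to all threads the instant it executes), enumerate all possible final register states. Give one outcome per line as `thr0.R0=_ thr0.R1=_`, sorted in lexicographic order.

thr0.R0=0 thr0.R1=0
thr0.R0=0 thr0.R1=1
thr0.R0=2 thr0.R1=1

outcome vector order: (thr0.R0,thr0.R1)
|SC outcomes| = 3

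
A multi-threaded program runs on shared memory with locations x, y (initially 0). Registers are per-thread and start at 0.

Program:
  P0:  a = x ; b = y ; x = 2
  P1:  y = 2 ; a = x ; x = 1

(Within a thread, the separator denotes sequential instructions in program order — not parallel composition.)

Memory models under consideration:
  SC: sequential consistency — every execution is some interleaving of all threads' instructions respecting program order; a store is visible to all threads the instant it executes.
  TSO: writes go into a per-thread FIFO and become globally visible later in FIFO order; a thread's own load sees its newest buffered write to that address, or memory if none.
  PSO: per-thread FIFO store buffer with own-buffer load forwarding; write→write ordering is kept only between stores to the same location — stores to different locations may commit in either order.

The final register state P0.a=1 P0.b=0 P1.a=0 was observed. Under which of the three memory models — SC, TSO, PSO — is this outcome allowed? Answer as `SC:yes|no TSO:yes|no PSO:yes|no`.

outcome vector order: (P0.a,P0.b,P1.a)
SC (5): <0 0 0>, <0 0 2>, <0 2 0>, <0 2 2>, <1 2 0>
TSO (5): <0 0 0>, <0 0 2>, <0 2 0>, <0 2 2>, <1 2 0>
PSO (6): <0 0 0>, <0 0 2>, <0 2 0>, <0 2 2>, <1 0 0>, <1 2 0>
target <1 0 0> ∈ {PSO}

SC:no TSO:no PSO:yes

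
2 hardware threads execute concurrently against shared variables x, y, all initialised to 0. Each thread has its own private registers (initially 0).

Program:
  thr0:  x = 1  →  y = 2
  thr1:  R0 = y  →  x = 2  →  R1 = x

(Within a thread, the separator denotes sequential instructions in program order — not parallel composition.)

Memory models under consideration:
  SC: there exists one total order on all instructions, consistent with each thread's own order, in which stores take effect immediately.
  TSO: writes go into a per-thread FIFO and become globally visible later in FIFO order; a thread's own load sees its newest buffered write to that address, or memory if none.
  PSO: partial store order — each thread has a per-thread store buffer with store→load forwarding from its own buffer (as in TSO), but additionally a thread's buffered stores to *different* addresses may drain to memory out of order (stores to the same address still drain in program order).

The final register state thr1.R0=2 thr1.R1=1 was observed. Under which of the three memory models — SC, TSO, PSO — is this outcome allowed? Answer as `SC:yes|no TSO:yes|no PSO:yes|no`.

SC:no TSO:no PSO:yes

outcome vector order: (thr1.R0,thr1.R1)
SC (3): 01; 02; 22
TSO (3): 01; 02; 22
PSO (4): 01; 02; 21; 22
target 21 ∈ {PSO}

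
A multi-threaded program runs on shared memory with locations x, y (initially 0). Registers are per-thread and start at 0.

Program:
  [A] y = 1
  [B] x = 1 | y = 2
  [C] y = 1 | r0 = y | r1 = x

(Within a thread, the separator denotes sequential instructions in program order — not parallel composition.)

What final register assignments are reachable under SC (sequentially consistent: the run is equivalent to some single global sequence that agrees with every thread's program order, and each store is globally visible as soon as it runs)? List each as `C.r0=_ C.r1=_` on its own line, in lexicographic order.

outcome vector order: (C.r0,C.r1)
|SC outcomes| = 3

C.r0=1 C.r1=0
C.r0=1 C.r1=1
C.r0=2 C.r1=1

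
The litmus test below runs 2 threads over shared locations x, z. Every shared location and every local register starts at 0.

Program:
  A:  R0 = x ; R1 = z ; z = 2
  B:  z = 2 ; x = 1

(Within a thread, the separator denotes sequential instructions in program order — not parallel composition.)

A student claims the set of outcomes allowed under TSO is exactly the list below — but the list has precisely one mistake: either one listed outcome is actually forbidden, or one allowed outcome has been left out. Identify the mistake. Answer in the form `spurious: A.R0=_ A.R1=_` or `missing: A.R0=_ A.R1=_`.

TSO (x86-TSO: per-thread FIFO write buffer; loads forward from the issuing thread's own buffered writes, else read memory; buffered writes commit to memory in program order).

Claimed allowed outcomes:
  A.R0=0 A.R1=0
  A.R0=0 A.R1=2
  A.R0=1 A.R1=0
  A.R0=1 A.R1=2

outcome vector order: (A.R0,A.R1)
[TSO] allowed = {0/0 0/2 1/2}
claimed∖TSO = {1/0}

spurious: A.R0=1 A.R1=0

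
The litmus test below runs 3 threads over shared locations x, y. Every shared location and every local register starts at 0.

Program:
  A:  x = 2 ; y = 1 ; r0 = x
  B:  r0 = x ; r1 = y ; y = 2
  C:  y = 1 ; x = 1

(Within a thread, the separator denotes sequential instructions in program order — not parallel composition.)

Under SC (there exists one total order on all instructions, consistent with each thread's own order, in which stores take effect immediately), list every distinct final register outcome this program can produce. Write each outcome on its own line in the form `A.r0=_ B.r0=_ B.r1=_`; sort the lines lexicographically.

outcome vector order: (A.r0,B.r0,B.r1)
|SC outcomes| = 10

A.r0=1 B.r0=0 B.r1=0
A.r0=1 B.r0=0 B.r1=1
A.r0=1 B.r0=1 B.r1=1
A.r0=1 B.r0=2 B.r1=0
A.r0=1 B.r0=2 B.r1=1
A.r0=2 B.r0=0 B.r1=0
A.r0=2 B.r0=0 B.r1=1
A.r0=2 B.r0=1 B.r1=1
A.r0=2 B.r0=2 B.r1=0
A.r0=2 B.r0=2 B.r1=1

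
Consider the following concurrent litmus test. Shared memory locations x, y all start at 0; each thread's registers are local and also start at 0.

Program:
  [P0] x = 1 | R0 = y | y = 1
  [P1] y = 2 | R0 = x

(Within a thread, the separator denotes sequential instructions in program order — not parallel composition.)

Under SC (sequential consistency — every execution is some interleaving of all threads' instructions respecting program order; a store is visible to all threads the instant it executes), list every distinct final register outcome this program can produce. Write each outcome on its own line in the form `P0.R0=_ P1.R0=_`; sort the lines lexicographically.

P0.R0=0 P1.R0=1
P0.R0=2 P1.R0=0
P0.R0=2 P1.R0=1

outcome vector order: (P0.R0,P1.R0)
|SC outcomes| = 3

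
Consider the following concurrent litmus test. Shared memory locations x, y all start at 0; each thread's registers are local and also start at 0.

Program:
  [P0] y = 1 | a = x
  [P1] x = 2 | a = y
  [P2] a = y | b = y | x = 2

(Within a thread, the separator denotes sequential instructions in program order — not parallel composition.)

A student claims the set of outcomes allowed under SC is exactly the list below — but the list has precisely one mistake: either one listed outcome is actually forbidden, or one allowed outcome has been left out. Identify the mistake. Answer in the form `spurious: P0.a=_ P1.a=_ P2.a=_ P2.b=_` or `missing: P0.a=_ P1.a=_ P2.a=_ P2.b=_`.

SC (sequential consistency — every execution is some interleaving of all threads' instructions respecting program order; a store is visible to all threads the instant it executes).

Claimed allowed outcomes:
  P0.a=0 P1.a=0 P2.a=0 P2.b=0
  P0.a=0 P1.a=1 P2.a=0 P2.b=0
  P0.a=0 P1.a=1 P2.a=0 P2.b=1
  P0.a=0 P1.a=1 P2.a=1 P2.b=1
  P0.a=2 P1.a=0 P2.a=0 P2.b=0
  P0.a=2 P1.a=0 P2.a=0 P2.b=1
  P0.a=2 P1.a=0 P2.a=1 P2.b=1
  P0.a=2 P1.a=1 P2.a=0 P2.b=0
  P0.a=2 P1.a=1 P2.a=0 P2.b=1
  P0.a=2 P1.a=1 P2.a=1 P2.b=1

outcome vector order: (P0.a,P1.a,P2.a,P2.b)
SC: 9 outcomes — {(0,1,0,0); (0,1,0,1); (0,1,1,1); (2,0,0,0); (2,0,0,1); (2,0,1,1); (2,1,0,0); (2,1,0,1); (2,1,1,1)}
claimed∖SC = {(0,0,0,0)}

spurious: P0.a=0 P1.a=0 P2.a=0 P2.b=0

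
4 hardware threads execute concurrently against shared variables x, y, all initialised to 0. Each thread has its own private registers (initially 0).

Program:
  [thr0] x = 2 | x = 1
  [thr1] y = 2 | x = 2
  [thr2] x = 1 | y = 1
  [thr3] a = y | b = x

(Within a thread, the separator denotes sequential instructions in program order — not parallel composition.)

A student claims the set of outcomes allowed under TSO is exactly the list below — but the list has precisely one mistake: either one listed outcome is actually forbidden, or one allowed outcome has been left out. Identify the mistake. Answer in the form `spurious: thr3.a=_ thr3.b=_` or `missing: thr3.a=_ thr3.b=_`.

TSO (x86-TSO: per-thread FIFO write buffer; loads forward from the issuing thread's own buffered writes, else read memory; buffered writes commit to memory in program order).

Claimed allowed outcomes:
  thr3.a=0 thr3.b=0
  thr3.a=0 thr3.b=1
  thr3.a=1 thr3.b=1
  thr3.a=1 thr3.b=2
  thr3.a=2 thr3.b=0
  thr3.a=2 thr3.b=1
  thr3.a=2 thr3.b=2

outcome vector order: (thr3.a,thr3.b)
TSO: 8 outcomes — {<0 0> <0 1> <0 2> <1 1> <1 2> <2 0> <2 1> <2 2>}
TSO∖claimed = {<0 2>}

missing: thr3.a=0 thr3.b=2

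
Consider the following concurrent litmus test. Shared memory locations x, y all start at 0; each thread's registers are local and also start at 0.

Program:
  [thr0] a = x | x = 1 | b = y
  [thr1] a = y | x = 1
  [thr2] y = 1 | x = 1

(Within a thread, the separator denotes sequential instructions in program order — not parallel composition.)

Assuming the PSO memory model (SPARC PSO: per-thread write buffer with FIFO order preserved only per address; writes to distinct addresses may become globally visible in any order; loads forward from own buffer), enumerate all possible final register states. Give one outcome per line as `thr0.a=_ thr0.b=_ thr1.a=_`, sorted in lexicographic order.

thr0.a=0 thr0.b=0 thr1.a=0
thr0.a=0 thr0.b=0 thr1.a=1
thr0.a=0 thr0.b=1 thr1.a=0
thr0.a=0 thr0.b=1 thr1.a=1
thr0.a=1 thr0.b=0 thr1.a=0
thr0.a=1 thr0.b=0 thr1.a=1
thr0.a=1 thr0.b=1 thr1.a=0
thr0.a=1 thr0.b=1 thr1.a=1

outcome vector order: (thr0.a,thr0.b,thr1.a)
|PSO outcomes| = 8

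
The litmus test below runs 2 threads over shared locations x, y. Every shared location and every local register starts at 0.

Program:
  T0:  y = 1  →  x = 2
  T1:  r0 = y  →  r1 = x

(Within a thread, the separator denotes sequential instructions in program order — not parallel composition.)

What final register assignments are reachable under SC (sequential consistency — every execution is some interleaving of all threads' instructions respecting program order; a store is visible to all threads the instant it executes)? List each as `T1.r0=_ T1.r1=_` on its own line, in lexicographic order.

outcome vector order: (T1.r0,T1.r1)
|SC outcomes| = 4

T1.r0=0 T1.r1=0
T1.r0=0 T1.r1=2
T1.r0=1 T1.r1=0
T1.r0=1 T1.r1=2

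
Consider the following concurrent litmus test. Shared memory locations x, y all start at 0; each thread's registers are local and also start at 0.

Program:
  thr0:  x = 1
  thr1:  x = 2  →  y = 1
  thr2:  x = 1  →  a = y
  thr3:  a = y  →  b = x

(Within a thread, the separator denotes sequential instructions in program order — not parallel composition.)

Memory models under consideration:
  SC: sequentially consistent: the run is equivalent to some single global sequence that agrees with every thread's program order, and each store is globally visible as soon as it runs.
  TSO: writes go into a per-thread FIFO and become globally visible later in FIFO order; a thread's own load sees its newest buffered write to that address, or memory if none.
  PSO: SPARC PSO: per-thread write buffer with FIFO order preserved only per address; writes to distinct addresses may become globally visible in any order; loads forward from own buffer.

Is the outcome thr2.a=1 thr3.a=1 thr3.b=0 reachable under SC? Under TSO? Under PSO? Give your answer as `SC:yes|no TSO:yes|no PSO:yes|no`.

outcome vector order: (thr2.a,thr3.a,thr3.b)
SC (10): <0 0 0>; <0 0 1>; <0 0 2>; <0 1 1>; <0 1 2>; <1 0 0>; <1 0 1>; <1 0 2>; <1 1 1>; <1 1 2>
TSO (10): <0 0 0>; <0 0 1>; <0 0 2>; <0 1 1>; <0 1 2>; <1 0 0>; <1 0 1>; <1 0 2>; <1 1 1>; <1 1 2>
PSO (12): <0 0 0>; <0 0 1>; <0 0 2>; <0 1 0>; <0 1 1>; <0 1 2>; <1 0 0>; <1 0 1>; <1 0 2>; <1 1 0>; <1 1 1>; <1 1 2>
target <1 1 0> ∈ {PSO}

SC:no TSO:no PSO:yes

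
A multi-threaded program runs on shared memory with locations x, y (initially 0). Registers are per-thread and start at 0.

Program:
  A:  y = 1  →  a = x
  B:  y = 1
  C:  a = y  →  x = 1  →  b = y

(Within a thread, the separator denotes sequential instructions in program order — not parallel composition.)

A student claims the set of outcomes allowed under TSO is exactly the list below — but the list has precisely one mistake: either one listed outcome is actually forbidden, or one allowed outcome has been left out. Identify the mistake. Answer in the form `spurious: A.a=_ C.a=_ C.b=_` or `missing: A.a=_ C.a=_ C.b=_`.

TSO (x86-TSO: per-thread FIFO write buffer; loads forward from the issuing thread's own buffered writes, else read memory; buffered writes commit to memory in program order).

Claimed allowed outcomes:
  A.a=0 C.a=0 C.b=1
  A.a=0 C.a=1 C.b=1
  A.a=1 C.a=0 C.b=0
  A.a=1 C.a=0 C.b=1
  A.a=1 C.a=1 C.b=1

outcome vector order: (A.a,C.a,C.b)
TSO: 6 outcomes — {000, 001, 011, 100, 101, 111}
TSO∖claimed = {000}

missing: A.a=0 C.a=0 C.b=0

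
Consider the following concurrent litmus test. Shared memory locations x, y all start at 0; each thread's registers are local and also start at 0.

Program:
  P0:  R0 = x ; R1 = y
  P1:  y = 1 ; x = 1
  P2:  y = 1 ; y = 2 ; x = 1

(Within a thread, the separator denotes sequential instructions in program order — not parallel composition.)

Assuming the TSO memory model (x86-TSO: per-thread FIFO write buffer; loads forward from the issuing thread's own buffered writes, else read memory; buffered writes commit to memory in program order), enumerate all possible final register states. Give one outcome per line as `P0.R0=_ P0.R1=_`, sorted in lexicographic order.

outcome vector order: (P0.R0,P0.R1)
|TSO outcomes| = 5

P0.R0=0 P0.R1=0
P0.R0=0 P0.R1=1
P0.R0=0 P0.R1=2
P0.R0=1 P0.R1=1
P0.R0=1 P0.R1=2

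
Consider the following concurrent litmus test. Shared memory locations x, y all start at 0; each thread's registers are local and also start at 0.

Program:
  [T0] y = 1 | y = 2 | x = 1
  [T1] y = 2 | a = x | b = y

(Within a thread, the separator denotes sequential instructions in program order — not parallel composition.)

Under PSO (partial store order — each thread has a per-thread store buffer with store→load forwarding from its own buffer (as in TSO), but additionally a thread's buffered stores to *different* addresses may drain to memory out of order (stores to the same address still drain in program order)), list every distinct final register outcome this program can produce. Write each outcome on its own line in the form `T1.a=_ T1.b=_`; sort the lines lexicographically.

outcome vector order: (T1.a,T1.b)
|PSO outcomes| = 4

T1.a=0 T1.b=1
T1.a=0 T1.b=2
T1.a=1 T1.b=1
T1.a=1 T1.b=2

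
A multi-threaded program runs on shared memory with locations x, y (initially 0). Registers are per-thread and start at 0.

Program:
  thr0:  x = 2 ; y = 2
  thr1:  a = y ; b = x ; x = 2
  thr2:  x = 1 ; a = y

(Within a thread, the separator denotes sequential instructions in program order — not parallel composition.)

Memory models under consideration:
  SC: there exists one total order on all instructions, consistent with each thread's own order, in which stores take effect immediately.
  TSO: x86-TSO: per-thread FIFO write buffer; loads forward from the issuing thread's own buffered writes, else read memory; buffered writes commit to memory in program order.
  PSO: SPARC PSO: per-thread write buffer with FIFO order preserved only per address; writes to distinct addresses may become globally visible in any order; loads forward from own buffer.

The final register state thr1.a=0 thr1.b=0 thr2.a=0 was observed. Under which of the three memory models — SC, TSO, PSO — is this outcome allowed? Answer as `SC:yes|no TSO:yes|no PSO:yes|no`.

SC:yes TSO:yes PSO:yes

outcome vector order: (thr1.a,thr1.b,thr2.a)
[SC] allowed = {<0 0 0> <0 0 2> <0 1 0> <0 1 2> <0 2 0> <0 2 2> <2 1 0> <2 1 2> <2 2 0> <2 2 2>}
[TSO] allowed = {<0 0 0> <0 0 2> <0 1 0> <0 1 2> <0 2 0> <0 2 2> <2 1 0> <2 1 2> <2 2 0> <2 2 2>}
[PSO] allowed = {<0 0 0> <0 0 2> <0 1 0> <0 1 2> <0 2 0> <0 2 2> <2 0 0> <2 0 2> <2 1 0> <2 1 2> <2 2 0> <2 2 2>}
target <0 0 0> ∈ {SC,TSO,PSO}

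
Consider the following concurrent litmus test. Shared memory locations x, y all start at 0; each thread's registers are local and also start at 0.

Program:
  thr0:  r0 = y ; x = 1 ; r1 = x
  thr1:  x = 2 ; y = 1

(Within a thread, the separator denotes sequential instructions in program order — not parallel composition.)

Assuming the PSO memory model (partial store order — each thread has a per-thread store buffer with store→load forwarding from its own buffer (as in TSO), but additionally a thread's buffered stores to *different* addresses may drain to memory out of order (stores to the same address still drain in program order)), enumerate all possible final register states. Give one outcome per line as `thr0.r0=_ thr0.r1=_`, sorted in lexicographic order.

thr0.r0=0 thr0.r1=1
thr0.r0=0 thr0.r1=2
thr0.r0=1 thr0.r1=1
thr0.r0=1 thr0.r1=2

outcome vector order: (thr0.r0,thr0.r1)
|PSO outcomes| = 4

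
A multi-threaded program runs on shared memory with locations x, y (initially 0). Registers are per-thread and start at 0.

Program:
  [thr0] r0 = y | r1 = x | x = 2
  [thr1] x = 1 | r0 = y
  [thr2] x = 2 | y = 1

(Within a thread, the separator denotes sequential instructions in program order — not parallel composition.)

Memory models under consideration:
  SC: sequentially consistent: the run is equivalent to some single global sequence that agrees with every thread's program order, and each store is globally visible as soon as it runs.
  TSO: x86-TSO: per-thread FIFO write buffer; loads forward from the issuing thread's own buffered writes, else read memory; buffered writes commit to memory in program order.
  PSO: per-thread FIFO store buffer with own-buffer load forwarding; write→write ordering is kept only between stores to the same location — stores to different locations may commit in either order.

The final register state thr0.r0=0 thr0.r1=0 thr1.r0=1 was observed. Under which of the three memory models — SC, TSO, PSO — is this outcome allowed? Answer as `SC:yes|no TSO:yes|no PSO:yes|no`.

SC:yes TSO:yes PSO:yes

outcome vector order: (thr0.r0,thr0.r1,thr1.r0)
[SC] allowed = {(0,0,0), (0,0,1), (0,1,0), (0,1,1), (0,2,0), (0,2,1), (1,1,0), (1,1,1), (1,2,0), (1,2,1)}
[TSO] allowed = {(0,0,0), (0,0,1), (0,1,0), (0,1,1), (0,2,0), (0,2,1), (1,1,0), (1,1,1), (1,2,0), (1,2,1)}
[PSO] allowed = {(0,0,0), (0,0,1), (0,1,0), (0,1,1), (0,2,0), (0,2,1), (1,0,0), (1,0,1), (1,1,0), (1,1,1), (1,2,0), (1,2,1)}
target (0,0,1) ∈ {SC,TSO,PSO}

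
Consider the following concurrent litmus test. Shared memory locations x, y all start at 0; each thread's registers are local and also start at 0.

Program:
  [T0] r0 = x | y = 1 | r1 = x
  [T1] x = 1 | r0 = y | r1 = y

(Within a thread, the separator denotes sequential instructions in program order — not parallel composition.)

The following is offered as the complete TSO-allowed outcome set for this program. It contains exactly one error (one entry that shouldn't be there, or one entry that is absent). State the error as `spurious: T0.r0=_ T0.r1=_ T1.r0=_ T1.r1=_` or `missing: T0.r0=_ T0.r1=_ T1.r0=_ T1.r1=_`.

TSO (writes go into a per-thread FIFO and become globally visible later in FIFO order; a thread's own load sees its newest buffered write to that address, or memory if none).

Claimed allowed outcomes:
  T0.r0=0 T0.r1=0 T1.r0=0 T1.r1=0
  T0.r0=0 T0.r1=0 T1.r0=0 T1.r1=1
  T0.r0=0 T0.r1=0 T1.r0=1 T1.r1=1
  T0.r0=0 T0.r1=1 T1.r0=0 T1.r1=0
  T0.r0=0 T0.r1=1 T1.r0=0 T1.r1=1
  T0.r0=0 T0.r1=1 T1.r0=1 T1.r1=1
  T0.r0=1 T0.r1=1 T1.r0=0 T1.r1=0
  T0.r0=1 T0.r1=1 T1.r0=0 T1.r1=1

outcome vector order: (T0.r0,T0.r1,T1.r0,T1.r1)
[TSO] allowed = {0/0/0/0 0/0/0/1 0/0/1/1 0/1/0/0 0/1/0/1 0/1/1/1 1/1/0/0 1/1/0/1 1/1/1/1}
TSO∖claimed = {1/1/1/1}

missing: T0.r0=1 T0.r1=1 T1.r0=1 T1.r1=1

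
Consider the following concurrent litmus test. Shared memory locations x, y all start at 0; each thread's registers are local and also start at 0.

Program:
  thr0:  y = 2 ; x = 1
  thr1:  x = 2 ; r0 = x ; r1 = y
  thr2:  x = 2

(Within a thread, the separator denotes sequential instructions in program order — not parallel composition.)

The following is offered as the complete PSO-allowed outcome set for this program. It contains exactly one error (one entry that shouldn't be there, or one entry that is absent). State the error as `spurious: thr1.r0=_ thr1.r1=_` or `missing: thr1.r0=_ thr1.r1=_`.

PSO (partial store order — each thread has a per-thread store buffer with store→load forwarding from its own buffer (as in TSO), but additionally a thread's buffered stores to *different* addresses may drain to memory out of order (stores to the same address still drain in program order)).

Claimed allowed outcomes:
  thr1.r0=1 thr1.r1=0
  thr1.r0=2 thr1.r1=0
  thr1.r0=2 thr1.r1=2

missing: thr1.r0=1 thr1.r1=2

outcome vector order: (thr1.r0,thr1.r1)
under PSO → <1 0> <1 2> <2 0> <2 2>
PSO∖claimed = {<1 2>}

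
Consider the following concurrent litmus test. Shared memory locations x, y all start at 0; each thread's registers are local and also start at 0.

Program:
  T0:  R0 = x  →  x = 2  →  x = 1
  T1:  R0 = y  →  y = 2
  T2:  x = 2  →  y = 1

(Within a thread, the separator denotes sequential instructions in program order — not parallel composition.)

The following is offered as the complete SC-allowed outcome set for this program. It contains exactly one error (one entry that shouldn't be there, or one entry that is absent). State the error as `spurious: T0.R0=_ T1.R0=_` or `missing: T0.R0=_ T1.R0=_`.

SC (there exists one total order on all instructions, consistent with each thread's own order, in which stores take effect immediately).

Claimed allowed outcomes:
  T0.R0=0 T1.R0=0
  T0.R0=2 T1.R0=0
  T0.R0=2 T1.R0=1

outcome vector order: (T0.R0,T1.R0)
[SC] allowed = {00; 01; 20; 21}
SC∖claimed = {01}

missing: T0.R0=0 T1.R0=1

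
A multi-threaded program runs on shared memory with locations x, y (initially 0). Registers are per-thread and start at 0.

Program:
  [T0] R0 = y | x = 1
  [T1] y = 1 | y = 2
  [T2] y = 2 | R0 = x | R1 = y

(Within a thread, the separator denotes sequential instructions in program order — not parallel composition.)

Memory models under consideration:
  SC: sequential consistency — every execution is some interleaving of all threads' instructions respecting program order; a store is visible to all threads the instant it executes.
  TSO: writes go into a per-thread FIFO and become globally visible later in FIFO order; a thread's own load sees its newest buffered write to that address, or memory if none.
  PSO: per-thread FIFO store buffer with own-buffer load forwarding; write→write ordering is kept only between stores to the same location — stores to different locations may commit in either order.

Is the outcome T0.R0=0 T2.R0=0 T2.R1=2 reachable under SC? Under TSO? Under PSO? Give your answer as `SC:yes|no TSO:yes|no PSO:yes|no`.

outcome vector order: (T0.R0,T2.R0,T2.R1)
[SC] allowed = {(0,0,1) (0,0,2) (0,1,1) (0,1,2) (1,0,1) (1,0,2) (1,1,1) (1,1,2) (2,0,1) (2,0,2) (2,1,1) (2,1,2)}
[TSO] allowed = {(0,0,1) (0,0,2) (0,1,1) (0,1,2) (1,0,1) (1,0,2) (1,1,1) (1,1,2) (2,0,1) (2,0,2) (2,1,1) (2,1,2)}
[PSO] allowed = {(0,0,1) (0,0,2) (0,1,1) (0,1,2) (1,0,1) (1,0,2) (1,1,1) (1,1,2) (2,0,1) (2,0,2) (2,1,1) (2,1,2)}
target (0,0,2) ∈ {SC,TSO,PSO}

SC:yes TSO:yes PSO:yes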